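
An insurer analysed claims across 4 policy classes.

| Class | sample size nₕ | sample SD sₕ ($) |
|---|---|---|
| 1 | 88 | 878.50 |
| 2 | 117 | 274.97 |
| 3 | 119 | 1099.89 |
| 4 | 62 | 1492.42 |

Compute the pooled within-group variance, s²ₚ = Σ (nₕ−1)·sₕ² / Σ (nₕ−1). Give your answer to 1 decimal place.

1: (88−1)·878.50² = 87·771762.25 = 67143315.75
2: (117−1)·274.97² = 116·75608.5009 = 8770586.1044
3: (119−1)·1099.89² = 118·1209758.0121 = 142751445.4278
4: (62−1)·1492.42² = 61·2227317.4564 = 135866364.8404
Numerator = 354531712.1226; denominator = Σ(nₕ−1) = 382.
s²ₚ = 354531712.1226/382 = 928093.487... → 928093.5.

928093.5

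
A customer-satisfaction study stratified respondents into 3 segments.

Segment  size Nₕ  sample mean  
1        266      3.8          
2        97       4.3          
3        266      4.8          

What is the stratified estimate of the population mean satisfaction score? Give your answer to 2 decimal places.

4.30

x̄_st = (Σ Nₕx̄ₕ) / (Σ Nₕ) = (266·3.8 + 97·4.3 + 266·4.8) / 629
= 2704.7 / 629 = 4.3 → 4.30.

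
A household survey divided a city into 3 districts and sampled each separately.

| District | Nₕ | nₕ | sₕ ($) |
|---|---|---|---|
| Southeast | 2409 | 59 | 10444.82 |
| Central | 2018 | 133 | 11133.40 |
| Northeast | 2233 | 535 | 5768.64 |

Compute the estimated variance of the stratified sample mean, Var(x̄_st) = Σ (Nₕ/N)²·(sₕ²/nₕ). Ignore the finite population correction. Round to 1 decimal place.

334479.5

N = 6660; Wₕ = Nₕ/N.
district Southeast: (2409/6660)²·10444.82²/59 = 241921.8250
district Central: (2018/6660)²·11133.40²/133 = 85565.3340
district Northeast: (2233/6660)²·5768.64²/535 = 6992.3326
Sum = 334479.4916 → 334479.5.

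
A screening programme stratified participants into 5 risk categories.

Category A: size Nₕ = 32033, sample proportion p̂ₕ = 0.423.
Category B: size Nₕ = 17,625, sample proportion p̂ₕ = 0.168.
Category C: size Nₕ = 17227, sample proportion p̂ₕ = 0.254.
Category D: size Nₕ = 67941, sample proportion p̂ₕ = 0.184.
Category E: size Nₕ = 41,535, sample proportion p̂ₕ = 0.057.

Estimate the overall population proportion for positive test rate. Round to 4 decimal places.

0.2027

Wₕ = Nₕ/N with N = 176361: 0.1816, 0.0999, 0.0977, 0.3852, 0.2355.
p̂_st = 0.1816·0.423 + 0.0999·0.168 + 0.0977·0.254 + 0.3852·0.184 + 0.2355·0.057 ≈ 0.202739... → 0.2027.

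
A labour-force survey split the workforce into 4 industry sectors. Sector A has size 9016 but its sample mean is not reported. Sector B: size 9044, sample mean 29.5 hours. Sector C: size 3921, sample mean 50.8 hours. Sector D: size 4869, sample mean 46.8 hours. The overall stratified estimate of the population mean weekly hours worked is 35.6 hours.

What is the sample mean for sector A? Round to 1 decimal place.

29.1

N = 9016 + 9044 + 3921 + 4869 = 26850.
Overall total = μ·N = 35.6·26850 = 955860.
Subtract the known strata: 9044·29.5 + 3921·50.8 + 4869·46.8 = 693854.
Remaining total for sector A: 955860 − 693854 = 262006.
Divide by its size: 262006 / 9016 = 29.060... → 29.1.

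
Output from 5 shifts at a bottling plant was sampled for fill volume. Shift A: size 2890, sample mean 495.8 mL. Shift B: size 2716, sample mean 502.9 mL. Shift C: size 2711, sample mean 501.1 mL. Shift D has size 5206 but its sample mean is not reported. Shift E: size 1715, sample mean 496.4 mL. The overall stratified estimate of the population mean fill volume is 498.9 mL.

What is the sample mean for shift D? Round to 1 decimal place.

498.2

N = 2890 + 2716 + 2711 + 5206 + 1715 = 15238.
Overall total = μ·N = 498.9·15238 = 7602238.2.
Subtract the known strata: 2890·495.8 + 2716·502.9 + 2711·501.1 + 1715·496.4 = 5008546.5.
Remaining total for shift D: 7602238.2 − 5008546.5 = 2593691.7.
Divide by its size: 2593691.7 / 5206 = 498.212... → 498.2.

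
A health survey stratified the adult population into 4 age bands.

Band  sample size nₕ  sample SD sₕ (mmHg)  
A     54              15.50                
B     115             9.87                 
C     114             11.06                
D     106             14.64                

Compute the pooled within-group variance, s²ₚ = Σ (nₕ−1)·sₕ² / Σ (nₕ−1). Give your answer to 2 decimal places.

156.28

Degrees of freedom: 53 + 114 + 113 + 105 = 385.
Σ(nₕ−1)sₕ² = 53·240.25 + 114·97.4169 + 113·122.3236 + 105·214.3296 = 60165.9514.
s²ₚ = 60165.9514 / 385 = 156.2752... → 156.28.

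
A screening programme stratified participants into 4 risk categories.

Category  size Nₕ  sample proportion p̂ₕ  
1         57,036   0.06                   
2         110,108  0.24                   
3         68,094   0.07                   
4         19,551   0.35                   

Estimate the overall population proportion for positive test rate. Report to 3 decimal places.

Wₕ = Nₕ/N with N = 254789: 0.2239, 0.4322, 0.2673, 0.0767.
p̂_st = 0.2239·0.06 + 0.4322·0.24 + 0.2673·0.07 + 0.0767·0.35 ≈ 0.16271... → 0.163.

0.163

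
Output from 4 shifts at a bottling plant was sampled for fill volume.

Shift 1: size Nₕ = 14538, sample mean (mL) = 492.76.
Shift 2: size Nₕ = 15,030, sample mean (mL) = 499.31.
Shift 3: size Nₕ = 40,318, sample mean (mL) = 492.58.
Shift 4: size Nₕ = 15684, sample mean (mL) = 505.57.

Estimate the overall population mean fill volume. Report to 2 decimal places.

496.17

N = 14538 + 15030 + 40318 + 15684 = 85570.
The stratified mean weights each stratum mean by its population share Nₕ/N.
Σ Nₕx̄ₕ = 14538·492.76 + 15030·499.31 + 40318·492.58 + 15684·505.57 = 7163744.88 + 7504629.3 + 19859840.44 + 7929359.88 = 42457574.5.
Divide by N: 42457574.5 / 85570 = 496.1736... → 496.17.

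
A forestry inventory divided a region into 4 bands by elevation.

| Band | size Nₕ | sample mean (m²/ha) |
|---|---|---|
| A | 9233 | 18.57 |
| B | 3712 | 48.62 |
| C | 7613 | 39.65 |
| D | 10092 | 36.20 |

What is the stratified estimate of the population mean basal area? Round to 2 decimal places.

33.25

N = 9233 + 3712 + 7613 + 10092 = 30650.
The stratified mean weights each stratum mean by its population share Nₕ/N.
Σ Nₕx̄ₕ = 9233·18.57 + 3712·48.62 + 7613·39.65 + 10092·36.20 = 171456.81 + 180477.44 + 301855.45 + 365330.4 = 1019120.1.
Divide by N: 1019120.1 / 30650 = 33.2502... → 33.25.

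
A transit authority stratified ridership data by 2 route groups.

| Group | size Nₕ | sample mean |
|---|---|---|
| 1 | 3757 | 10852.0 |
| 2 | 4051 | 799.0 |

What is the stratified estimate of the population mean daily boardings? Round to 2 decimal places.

x̄_st = (Σ Nₕx̄ₕ) / (Σ Nₕ) = (3757·10852.0 + 4051·799.0) / 7808
= 44007713 / 7808 = 5636.2337... → 5636.23.

5636.23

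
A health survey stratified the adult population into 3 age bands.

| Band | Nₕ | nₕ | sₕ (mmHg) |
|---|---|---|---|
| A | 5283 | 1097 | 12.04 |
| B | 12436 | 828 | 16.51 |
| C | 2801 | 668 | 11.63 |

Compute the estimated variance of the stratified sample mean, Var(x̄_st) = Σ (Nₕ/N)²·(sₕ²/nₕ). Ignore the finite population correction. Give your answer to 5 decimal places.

0.13344

N = 20520; Wₕ = Nₕ/N.
band A: (5283/20520)²·12.04²/1097 = 0.00875897
band B: (12436/20520)²·16.51²/828 = 0.12091231
band C: (2801/20520)²·11.63²/668 = 0.00377272
Sum = 0.13344400 → 0.13344.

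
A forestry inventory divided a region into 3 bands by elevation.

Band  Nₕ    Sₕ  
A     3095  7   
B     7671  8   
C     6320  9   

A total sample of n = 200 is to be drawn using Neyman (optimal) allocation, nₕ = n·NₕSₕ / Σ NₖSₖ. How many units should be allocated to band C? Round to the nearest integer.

Σ NₕSₕ = 3095·7 + 7671·8 + 6320·9 = 139913.
Share for C: 56880/139913 = 0.40654.
n_C = 200 × 0.40654 = 81.308... → 81.

81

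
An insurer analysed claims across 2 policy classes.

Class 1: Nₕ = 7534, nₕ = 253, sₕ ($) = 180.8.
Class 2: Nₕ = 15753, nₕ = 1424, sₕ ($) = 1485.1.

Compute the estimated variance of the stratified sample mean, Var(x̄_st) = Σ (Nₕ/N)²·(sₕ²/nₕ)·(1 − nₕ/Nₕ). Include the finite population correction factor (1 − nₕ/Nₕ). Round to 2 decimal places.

N = 23287. Term for each stratum: Wₕ²sₕ²/nₕ·(1−nₕ/Nₕ).
Var(x̄_st) = 13.06971 + 644.69377 = 657.76348 → 657.76.

657.76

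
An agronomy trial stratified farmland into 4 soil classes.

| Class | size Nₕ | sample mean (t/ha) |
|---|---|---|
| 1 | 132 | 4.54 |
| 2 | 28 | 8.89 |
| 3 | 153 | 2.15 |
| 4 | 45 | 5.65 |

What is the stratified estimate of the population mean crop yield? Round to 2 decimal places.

x̄_st = (Σ Nₕx̄ₕ) / (Σ Nₕ) = (132·4.54 + 28·8.89 + 153·2.15 + 45·5.65) / 358
= 1431.4 / 358 = 3.9983... → 4.00.

4.00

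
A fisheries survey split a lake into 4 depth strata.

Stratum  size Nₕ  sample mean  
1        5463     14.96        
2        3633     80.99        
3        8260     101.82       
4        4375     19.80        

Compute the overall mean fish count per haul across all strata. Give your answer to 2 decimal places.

N = 21731; weights Wₕ = Nₕ/N = (0.2514, 0.1672, 0.3801, 0.2013).
x̄_st = Σ Wₕ·x̄ₕ = 0.2514·14.96 + 0.1672·80.99 + 0.3801·101.82 + 0.2013·19.80 ≈ 59.9890...
→ 59.99.

59.99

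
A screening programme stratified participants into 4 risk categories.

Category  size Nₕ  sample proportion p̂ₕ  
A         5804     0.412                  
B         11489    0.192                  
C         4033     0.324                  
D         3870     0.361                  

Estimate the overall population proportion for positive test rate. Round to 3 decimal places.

0.290

Wₕ = Nₕ/N with N = 25196: 0.2304, 0.4560, 0.1601, 0.1536.
p̂_st = 0.2304·0.412 + 0.4560·0.192 + 0.1601·0.324 + 0.1536·0.361 ≈ 0.28976... → 0.290.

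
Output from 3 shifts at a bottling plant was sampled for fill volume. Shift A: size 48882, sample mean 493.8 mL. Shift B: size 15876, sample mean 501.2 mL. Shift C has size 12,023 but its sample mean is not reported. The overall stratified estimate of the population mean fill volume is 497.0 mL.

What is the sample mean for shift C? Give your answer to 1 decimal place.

504.5

Σ Nₕx̄ₕ = N·μ, so 12023·x̄_C = 76781·497.0 − (48882·493.8 + 15876·501.2).
= 38160157 − 32094982.8 = 6065174.2.
x̄_C = 6065174.2 / 12023 = 504.464... → 504.5.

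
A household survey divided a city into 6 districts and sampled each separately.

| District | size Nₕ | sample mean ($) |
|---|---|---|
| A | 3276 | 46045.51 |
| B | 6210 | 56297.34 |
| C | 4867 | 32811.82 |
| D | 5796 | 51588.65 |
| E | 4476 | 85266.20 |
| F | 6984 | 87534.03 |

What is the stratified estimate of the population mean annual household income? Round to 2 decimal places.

x̄_st = (Σ Nₕx̄ₕ) / (Σ Nₕ) = (3276·46045.51 + 6210·56297.34 + 4867·32811.82 + 5796·51588.65 + 4476·85266.20 + 6984·87534.03) / 31609
= 1952143692.22 / 31609 = 61759.1095... → 61759.11.

61759.11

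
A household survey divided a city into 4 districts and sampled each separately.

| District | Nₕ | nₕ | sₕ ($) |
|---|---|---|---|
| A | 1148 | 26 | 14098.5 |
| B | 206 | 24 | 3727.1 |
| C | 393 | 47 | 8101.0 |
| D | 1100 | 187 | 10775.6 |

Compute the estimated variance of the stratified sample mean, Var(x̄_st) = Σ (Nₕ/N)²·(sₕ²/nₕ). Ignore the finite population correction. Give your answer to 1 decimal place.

1365360.1

N = 2847. Term for each stratum: Wₕ²sₕ²/nₕ.
Var(x̄_st) = 1243029.1439 + 3030.3330 + 26606.6118 + 92694.0276 = 1365360.1162 → 1365360.1.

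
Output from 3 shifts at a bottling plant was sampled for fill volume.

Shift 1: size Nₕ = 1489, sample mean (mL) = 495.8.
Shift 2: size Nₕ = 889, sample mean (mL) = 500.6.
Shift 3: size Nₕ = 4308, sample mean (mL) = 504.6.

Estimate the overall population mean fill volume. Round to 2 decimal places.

N = 1489 + 889 + 4308 = 6686.
The stratified mean weights each stratum mean by its population share Nₕ/N.
Σ Nₕx̄ₕ = 1489·495.8 + 889·500.6 + 4308·504.6 = 738246.2 + 445033.4 + 2173816.8 = 3357096.4.
Divide by N: 3357096.4 / 6686 = 502.1083... → 502.11.

502.11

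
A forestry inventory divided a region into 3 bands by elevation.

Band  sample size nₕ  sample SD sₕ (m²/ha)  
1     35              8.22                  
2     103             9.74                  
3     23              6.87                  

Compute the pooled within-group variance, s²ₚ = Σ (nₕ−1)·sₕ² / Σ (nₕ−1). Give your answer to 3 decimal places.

82.355

Degrees of freedom: 34 + 102 + 22 = 158.
Σ(nₕ−1)sₕ² = 34·67.5684 + 102·94.8676 + 22·47.1969 = 13012.1526.
s²ₚ = 13012.1526 / 158 = 82.35540... → 82.355.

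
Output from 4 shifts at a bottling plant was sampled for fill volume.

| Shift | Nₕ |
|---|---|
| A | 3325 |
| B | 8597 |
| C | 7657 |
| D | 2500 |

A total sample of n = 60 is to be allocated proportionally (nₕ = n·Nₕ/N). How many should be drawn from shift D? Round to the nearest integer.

Share of shift D = 2500/22079 = 0.11323.
Allocate 60 × 0.11323 = 6.794... → 7.

7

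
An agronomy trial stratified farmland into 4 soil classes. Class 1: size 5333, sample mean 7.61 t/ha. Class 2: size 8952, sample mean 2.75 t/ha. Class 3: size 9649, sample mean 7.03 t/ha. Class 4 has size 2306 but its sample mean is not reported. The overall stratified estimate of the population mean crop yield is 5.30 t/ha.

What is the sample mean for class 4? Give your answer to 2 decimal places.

2.62

Σ Nₕx̄ₕ = N·μ, so 2306·x̄_4 = 26240·5.30 − (5333·7.61 + 8952·2.75 + 9649·7.03).
= 139072 − 133034.6 = 6037.4.
x̄_4 = 6037.4 / 2306 = 2.6181... → 2.62.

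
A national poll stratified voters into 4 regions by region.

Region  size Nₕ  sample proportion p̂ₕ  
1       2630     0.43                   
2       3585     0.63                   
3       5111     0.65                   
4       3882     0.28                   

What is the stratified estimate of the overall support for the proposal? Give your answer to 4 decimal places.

Wₕ = Nₕ/N with N = 15208: 0.1729, 0.2357, 0.3361, 0.2553.
p̂_st = 0.1729·0.43 + 0.2357·0.63 + 0.3361·0.65 + 0.2553·0.28 ≈ 0.512793... → 0.5128.

0.5128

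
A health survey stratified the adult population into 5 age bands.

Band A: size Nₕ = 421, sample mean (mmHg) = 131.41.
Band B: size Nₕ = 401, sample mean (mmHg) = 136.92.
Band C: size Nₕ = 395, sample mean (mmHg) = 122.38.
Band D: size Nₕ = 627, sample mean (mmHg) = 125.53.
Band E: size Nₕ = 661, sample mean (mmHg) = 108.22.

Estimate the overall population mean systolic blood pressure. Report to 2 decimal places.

N = 2505; weights Wₕ = Nₕ/N = (0.1681, 0.1601, 0.1577, 0.2503, 0.2639).
x̄_st = Σ Wₕ·x̄ₕ = 0.1681·131.41 + 0.1601·136.92 + 0.1577·122.38 + 0.2503·125.53 + 0.2639·108.22 ≈ 123.2772...
→ 123.28.

123.28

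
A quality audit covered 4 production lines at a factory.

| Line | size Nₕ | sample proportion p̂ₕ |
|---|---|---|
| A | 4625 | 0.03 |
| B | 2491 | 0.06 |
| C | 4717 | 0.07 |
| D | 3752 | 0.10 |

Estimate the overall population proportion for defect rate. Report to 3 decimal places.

0.064

N = 4625 + 2491 + 4717 + 3752 = 15585.
Overall proportion = Σ (Nₕ/N)·p̂ₕ.
Σ Nₕp̂ₕ = 138.75 + 149.46 + 330.19 + 375.2 = 993.6.
993.6 / 15585 = 0.06375... → 0.064.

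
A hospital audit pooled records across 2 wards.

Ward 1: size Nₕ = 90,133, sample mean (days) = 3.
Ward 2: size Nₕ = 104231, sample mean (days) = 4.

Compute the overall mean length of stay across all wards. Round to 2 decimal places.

3.54

N = 90133 + 104231 = 194364.
Weight each subgroup mean by Nₕ/N and sum.
Σ Nₕx̄ₕ = 90133·3 + 104231·4 = 270399 + 416924 = 687323.
Divide by N: 687323 / 194364 = 3.5363... → 3.54.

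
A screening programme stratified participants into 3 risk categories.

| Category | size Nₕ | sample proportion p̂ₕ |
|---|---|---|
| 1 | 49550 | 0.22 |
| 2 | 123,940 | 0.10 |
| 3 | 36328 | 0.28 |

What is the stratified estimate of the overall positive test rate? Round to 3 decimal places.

0.160

Wₕ = Nₕ/N with N = 209818: 0.2362, 0.5907, 0.1731.
p̂_st = 0.2362·0.22 + 0.5907·0.10 + 0.1731·0.28 ≈ 0.15950... → 0.160.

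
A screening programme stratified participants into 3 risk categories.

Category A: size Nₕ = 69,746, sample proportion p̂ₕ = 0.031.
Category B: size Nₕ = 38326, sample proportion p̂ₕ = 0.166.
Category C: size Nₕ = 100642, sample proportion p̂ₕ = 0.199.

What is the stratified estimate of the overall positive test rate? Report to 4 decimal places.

0.1368

Wₕ = Nₕ/N with N = 208714: 0.3342, 0.1836, 0.4822.
p̂_st = 0.3342·0.031 + 0.1836·0.166 + 0.4822·0.199 ≈ 0.136800... → 0.1368.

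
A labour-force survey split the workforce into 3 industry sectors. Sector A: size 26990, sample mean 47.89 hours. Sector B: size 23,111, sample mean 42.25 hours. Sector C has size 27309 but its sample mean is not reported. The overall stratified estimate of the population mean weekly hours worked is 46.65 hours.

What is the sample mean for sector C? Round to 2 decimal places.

49.15

N = 26990 + 23111 + 27309 = 77410.
Overall total = μ·N = 46.65·77410 = 3611176.5.
Subtract the known strata: 26990·47.89 + 23111·42.25 = 2268990.85.
Remaining total for sector C: 3611176.5 − 2268990.85 = 1342185.65.
Divide by its size: 1342185.65 / 27309 = 49.1481... → 49.15.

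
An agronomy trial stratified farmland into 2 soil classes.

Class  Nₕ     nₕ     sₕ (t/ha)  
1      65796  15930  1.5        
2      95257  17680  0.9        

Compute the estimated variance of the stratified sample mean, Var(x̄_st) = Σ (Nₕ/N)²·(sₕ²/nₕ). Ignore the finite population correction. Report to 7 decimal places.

0.0000396

N = 161053; Wₕ = Nₕ/N.
class 1: (65796/161053)²·1.5²/15930 = 0.0000235737
class 2: (95257/161053)²·0.9²/17680 = 0.0000160272
Sum = 0.0000396010 → 0.0000396.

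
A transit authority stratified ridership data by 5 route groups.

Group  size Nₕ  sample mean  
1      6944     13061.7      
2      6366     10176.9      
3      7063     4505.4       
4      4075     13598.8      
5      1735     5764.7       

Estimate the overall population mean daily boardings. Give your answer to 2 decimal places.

N = 6944 + 6366 + 7063 + 4075 + 1735 = 26183.
Weight each subgroup mean by Nₕ/N and sum.
Σ Nₕx̄ₕ = 6944·13061.7 + 6366·10176.9 + 7063·4505.4 + 4075·13598.8 + 1735·5764.7 = 90700444.8 + 64786145.4 + 31821640.2 + 55415110 + 10001754.5 = 252725094.9.
Divide by N: 252725094.9 / 26183 = 9652.2589... → 9652.26.

9652.26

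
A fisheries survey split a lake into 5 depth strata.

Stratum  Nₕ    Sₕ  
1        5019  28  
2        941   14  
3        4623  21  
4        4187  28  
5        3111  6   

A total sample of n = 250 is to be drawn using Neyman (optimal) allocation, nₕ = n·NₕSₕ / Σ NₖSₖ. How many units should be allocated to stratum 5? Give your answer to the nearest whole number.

Σ NₕSₕ = 5019·28 + 941·14 + 4623·21 + 4187·28 + 3111·6 = 386691.
Share for 5: 18666/386691 = 0.04827.
n_5 = 250 × 0.04827 = 12.068... → 12.

12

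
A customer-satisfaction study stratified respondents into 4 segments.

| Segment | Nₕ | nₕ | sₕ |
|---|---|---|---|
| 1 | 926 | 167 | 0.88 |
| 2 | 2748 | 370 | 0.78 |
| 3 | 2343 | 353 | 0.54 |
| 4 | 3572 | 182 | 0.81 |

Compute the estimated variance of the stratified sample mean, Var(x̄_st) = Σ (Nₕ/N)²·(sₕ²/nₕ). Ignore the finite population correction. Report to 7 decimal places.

0.0007278

N = 9589; Wₕ = Nₕ/N.
segment 1: (926/9589)²·0.88²/167 = 0.0000432438
segment 2: (2748/9589)²·0.78²/370 = 0.0001350437
segment 3: (2343/9589)²·0.54²/353 = 0.0000493186
segment 4: (3572/9589)²·0.81²/182 = 0.0005002360
Sum = 0.0007278421 → 0.0007278.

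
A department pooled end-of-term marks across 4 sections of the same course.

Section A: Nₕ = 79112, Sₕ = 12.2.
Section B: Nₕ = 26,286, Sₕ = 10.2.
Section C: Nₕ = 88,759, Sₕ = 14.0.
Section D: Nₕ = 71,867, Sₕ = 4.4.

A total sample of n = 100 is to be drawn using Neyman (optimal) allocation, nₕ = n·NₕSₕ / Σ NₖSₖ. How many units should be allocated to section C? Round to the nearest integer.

45

Σ NₕSₕ = 79112·12.2 + 26286·10.2 + 88759·14.0 + 71867·4.4 = 2792124.4.
Share for C: 1242626/2792124.4 = 0.44505.
n_C = 100 × 0.44505 = 44.505... → 45.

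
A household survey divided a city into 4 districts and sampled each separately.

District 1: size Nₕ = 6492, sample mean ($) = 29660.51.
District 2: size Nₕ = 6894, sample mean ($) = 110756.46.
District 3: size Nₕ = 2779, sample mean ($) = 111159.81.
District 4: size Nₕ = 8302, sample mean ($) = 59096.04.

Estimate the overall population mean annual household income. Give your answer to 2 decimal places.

71755.41

N = 6492 + 6894 + 2779 + 8302 = 24467.
The stratified mean weights each stratum mean by its population share Nₕ/N.
Σ Nₕx̄ₕ = 6492·29660.51 + 6894·110756.46 + 2779·111159.81 + 8302·59096.04 = 192556030.92 + 763555035.24 + 308913111.99 + 490615324.08 = 1755639502.23.
Divide by N: 1755639502.23 / 24467 = 71755.4053... → 71755.41.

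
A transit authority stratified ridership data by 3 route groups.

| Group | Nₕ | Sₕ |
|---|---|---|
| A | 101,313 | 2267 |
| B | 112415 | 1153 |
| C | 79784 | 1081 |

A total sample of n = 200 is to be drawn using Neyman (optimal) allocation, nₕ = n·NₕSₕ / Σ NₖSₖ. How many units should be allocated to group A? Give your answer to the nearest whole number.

103

Σ NₕSₕ = 101313·2267 + 112415·1153 + 79784·1081 = 445537570.
Share for A: 229676571/445537570 = 0.51550.
n_A = 200 × 0.51550 = 103.101... → 103.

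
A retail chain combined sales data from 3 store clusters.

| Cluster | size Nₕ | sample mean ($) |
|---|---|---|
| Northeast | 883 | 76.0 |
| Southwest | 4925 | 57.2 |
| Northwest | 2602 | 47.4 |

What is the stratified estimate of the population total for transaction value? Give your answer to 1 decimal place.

472152.8

Northeast: 883·76.0 = 67108
Southwest: 4925·57.2 = 281710
Northwest: 2602·47.4 = 123334.8
τ̂ = Σ Nₕx̄ₕ = 472152.8.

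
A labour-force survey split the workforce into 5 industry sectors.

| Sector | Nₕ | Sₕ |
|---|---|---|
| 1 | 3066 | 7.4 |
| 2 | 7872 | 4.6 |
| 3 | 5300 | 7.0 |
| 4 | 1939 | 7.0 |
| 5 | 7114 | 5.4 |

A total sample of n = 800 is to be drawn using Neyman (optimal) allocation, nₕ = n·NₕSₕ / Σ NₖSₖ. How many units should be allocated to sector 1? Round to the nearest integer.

123

1: NₕSₕ = 3066·7.4 = 22688.4
2: NₕSₕ = 7872·4.6 = 36211.2
3: NₕSₕ = 5300·7.0 = 37100
4: NₕSₕ = 1939·7.0 = 13573
5: NₕSₕ = 7114·5.4 = 38415.6
Σ NₕSₕ = 147988.2.
n_1 = 800·22688.4/147988.2 = 122.650... → 123.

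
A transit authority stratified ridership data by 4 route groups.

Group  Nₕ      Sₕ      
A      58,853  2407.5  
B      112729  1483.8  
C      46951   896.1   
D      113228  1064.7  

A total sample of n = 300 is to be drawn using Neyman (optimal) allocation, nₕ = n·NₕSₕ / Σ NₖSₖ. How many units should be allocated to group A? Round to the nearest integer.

A: NₕSₕ = 58853·2407.5 = 141688597.5
B: NₕSₕ = 112729·1483.8 = 167267290.2
C: NₕSₕ = 46951·896.1 = 42072791.1
D: NₕSₕ = 113228·1064.7 = 120553851.6
Σ NₕSₕ = 471582530.4.
n_A = 300·141688597.5/471582530.4 = 90.136... → 90.

90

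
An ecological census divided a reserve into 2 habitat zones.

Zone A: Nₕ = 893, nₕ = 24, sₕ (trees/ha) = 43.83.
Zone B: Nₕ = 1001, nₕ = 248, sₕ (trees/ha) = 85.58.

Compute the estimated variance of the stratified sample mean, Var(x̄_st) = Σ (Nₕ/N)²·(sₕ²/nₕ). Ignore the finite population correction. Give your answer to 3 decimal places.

26.043

N = 1894. Term for each stratum: Wₕ²sₕ²/nₕ.
Var(x̄_st) = 17.794044 + 8.248996 = 26.043040 → 26.043.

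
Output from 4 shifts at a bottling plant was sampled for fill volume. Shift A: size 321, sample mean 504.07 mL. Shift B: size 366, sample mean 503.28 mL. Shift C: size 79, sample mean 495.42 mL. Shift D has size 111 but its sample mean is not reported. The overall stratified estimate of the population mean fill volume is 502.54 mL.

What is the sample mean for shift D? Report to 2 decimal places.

Σ Nₕx̄ₕ = N·μ, so 111·x̄_D = 877·502.54 − (321·504.07 + 366·503.28 + 79·495.42).
= 440727.58 − 385145.13 = 55582.45.
x̄_D = 55582.45 / 111 = 500.7428... → 500.74.

500.74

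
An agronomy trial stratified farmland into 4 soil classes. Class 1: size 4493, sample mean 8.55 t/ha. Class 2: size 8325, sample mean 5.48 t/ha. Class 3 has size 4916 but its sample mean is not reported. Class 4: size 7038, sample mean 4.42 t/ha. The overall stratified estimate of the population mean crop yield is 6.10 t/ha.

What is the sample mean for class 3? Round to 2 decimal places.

N = 4493 + 8325 + 4916 + 7038 = 24772.
Overall total = μ·N = 6.10·24772 = 151109.2.
Subtract the known strata: 4493·8.55 + 8325·5.48 + 7038·4.42 = 115144.11.
Remaining total for class 3: 151109.2 − 115144.11 = 35965.09.
Divide by its size: 35965.09 / 4916 = 7.3159... → 7.32.

7.32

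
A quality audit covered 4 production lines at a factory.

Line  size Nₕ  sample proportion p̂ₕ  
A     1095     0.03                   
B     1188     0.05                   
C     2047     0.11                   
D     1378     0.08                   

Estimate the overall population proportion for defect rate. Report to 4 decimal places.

0.0749

N = 1095 + 1188 + 2047 + 1378 = 5708.
Overall proportion = Σ (Nₕ/N)·p̂ₕ.
Σ Nₕp̂ₕ = 32.85 + 59.4 + 225.17 + 110.24 = 427.66.
427.66 / 5708 = 0.074923... → 0.0749.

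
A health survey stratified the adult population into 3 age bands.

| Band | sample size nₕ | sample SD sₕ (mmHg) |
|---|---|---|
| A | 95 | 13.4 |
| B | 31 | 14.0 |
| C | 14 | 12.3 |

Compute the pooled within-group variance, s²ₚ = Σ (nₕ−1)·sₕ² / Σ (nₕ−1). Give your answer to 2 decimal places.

180.48

Degrees of freedom: 94 + 30 + 13 = 137.
Σ(nₕ−1)sₕ² = 94·179.56 + 30·196 + 13·151.29 = 24725.41.
s²ₚ = 24725.41 / 137 = 180.4774... → 180.48.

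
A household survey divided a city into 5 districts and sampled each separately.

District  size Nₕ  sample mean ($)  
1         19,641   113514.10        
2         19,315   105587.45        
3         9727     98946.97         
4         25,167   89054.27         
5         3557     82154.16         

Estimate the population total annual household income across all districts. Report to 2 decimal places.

Population total = Σ Nₕ·x̄ₕ (each stratum's size times its mean).
19641·113514.10 + 19315·105587.45 + 9727·98946.97 + 25167·89054.27 + 3557·82154.16 = 2229530438.1 + 2039421596.75 + 962457177.19 + 2241228813.09 + 292222347.12 = 7764860372.25.

7764860372.25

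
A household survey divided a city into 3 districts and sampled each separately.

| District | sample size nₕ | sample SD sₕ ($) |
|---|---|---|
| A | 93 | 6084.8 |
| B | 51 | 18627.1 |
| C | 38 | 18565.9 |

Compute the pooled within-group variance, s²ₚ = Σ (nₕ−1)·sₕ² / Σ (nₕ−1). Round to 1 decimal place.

187197493.2

A: (93−1)·6084.8² = 92·37024791.04 = 3406280775.68
B: (51−1)·18627.1² = 50·346968854.41 = 17348442720.5
C: (38−1)·18565.9² = 37·344692642.81 = 12753627783.97
Numerator = 33508351280.15; denominator = Σ(nₕ−1) = 179.
s²ₚ = 33508351280.15/179 = 187197493.185... → 187197493.2.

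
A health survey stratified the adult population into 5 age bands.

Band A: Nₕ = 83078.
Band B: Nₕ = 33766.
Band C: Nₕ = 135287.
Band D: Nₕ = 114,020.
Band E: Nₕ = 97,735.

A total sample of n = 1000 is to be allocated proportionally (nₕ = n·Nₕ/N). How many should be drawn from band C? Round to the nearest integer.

292

N = 83078 + 33766 + 135287 + 114020 + 97735 = 463886.
n_C = 1000·135287/463886 = 291.638... → 292.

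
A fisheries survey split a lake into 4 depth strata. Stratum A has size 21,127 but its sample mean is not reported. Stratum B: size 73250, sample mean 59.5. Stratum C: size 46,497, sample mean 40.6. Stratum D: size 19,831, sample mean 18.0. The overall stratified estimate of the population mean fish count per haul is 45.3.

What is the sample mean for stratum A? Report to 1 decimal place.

N = 21127 + 73250 + 46497 + 19831 = 160705.
Overall total = μ·N = 45.3·160705 = 7279936.5.
Subtract the known strata: 73250·59.5 + 46497·40.6 + 19831·18.0 = 6603111.2.
Remaining total for stratum A: 7279936.5 − 6603111.2 = 676825.3.
Divide by its size: 676825.3 / 21127 = 32.036... → 32.0.

32.0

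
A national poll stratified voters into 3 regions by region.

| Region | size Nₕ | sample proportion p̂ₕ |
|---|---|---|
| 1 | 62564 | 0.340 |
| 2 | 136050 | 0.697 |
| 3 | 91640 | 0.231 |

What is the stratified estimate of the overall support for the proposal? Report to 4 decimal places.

Wₕ = Nₕ/N with N = 290254: 0.2155, 0.4687, 0.3157.
p̂_st = 0.2155·0.340 + 0.4687·0.697 + 0.3157·0.231 ≈ 0.472922... → 0.4729.

0.4729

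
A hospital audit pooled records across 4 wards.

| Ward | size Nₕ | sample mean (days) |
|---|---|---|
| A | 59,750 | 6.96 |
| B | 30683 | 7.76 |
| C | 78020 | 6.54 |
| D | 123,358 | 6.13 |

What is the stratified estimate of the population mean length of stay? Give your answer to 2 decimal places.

N = 291811; weights Wₕ = Nₕ/N = (0.2048, 0.1051, 0.2674, 0.4227).
x̄_st = Σ Wₕ·x̄ₕ = 0.2048·6.96 + 0.1051·7.76 + 0.2674·6.54 + 0.4227·6.13 ≈ 6.5810...
→ 6.58.

6.58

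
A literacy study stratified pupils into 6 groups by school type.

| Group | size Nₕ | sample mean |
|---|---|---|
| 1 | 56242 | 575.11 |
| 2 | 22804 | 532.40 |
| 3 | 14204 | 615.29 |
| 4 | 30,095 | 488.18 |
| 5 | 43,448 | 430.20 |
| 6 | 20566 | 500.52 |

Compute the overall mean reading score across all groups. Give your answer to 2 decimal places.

N = 187359; weights Wₕ = Nₕ/N = (0.3002, 0.1217, 0.0758, 0.1606, 0.2319, 0.1098).
x̄_st = Σ Wₕ·x̄ₕ = 0.3002·575.11 + 0.1217·532.40 + 0.0758·615.29 + 0.1606·488.18 + 0.2319·430.20 + 0.1098·500.52 ≈ 517.2026...
→ 517.20.

517.20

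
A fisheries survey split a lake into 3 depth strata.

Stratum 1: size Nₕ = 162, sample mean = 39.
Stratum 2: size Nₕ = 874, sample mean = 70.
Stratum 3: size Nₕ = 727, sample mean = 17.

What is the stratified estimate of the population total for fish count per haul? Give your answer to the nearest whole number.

1: 162·39 = 6318
2: 874·70 = 61180
3: 727·17 = 12359
τ̂ = Σ Nₕx̄ₕ = 79857.

79857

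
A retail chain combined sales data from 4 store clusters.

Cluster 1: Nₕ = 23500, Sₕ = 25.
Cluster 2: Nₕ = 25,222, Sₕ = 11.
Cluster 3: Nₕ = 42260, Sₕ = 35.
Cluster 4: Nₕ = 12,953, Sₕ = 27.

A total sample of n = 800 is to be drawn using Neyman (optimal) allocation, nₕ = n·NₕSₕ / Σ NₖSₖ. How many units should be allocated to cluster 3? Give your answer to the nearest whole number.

Σ NₕSₕ = 23500·25 + 25222·11 + 42260·35 + 12953·27 = 2693773.
Share for 3: 1479100/2693773 = 0.54908.
n_3 = 800 × 0.54908 = 439.265... → 439.

439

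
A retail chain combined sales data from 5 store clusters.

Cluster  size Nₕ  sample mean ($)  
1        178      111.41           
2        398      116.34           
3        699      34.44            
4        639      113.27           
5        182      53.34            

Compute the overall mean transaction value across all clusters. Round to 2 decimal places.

N = 2096; weights Wₕ = Nₕ/N = (0.0849, 0.1899, 0.3335, 0.3049, 0.0868).
x̄_st = Σ Wₕ·x̄ₕ = 0.0849·111.41 + 0.1899·116.34 + 0.3335·34.44 + 0.3049·113.27 + 0.0868·53.34 ≈ 82.2019...
→ 82.20.

82.20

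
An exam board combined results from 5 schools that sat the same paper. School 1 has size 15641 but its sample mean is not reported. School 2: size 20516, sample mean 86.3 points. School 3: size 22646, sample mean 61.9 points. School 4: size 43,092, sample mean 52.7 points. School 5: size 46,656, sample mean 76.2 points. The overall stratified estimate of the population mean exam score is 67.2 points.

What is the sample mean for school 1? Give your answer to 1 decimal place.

N = 15641 + 20516 + 22646 + 43092 + 46656 = 148551.
Overall total = μ·N = 67.2·148551 = 9982627.2.
Subtract the known strata: 20516·86.3 + 22646·61.9 + 43092·52.7 + 46656·76.2 = 8998453.8.
Remaining total for school 1: 9982627.2 − 8998453.8 = 984173.4.
Divide by its size: 984173.4 / 15641 = 62.923... → 62.9.

62.9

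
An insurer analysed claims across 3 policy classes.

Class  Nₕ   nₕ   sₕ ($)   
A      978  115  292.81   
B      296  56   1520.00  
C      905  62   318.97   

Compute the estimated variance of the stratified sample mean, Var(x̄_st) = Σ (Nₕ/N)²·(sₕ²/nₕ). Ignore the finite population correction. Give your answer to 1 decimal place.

N = 2179; Wₕ = Nₕ/N.
class A: (978/2179)²·292.81²/115 = 150.1887
class B: (296/2179)²·1520.00²/56 = 761.3215
class C: (905/2179)²·318.97²/62 = 283.0679
Sum = 1194.5782 → 1194.6.

1194.6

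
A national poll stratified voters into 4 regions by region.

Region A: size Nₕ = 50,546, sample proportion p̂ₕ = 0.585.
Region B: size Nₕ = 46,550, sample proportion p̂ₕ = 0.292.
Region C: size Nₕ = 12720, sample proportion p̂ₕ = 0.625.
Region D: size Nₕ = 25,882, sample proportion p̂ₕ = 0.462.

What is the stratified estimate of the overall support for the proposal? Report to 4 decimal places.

0.4648

N = 50546 + 46550 + 12720 + 25882 = 135698.
Overall proportion = Σ (Nₕ/N)·p̂ₕ.
Σ Nₕp̂ₕ = 29569.41 + 13592.6 + 7950 + 11957.484 = 63069.494.
63069.494 / 135698 = 0.464778... → 0.4648.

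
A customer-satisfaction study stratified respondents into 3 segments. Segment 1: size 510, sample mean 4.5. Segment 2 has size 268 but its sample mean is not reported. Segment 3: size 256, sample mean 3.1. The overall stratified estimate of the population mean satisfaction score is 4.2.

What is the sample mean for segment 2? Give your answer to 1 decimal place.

4.7

N = 510 + 268 + 256 = 1034.
Overall total = μ·N = 4.2·1034 = 4342.8.
Subtract the known strata: 510·4.5 + 256·3.1 = 3088.6.
Remaining total for segment 2: 4342.8 − 3088.6 = 1254.2.
Divide by its size: 1254.2 / 268 = 4.680... → 4.7.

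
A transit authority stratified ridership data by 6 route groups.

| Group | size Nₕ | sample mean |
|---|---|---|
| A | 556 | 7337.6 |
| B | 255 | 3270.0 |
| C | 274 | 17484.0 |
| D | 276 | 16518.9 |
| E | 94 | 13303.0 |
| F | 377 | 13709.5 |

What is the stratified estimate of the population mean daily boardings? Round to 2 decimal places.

N = 556 + 255 + 274 + 276 + 94 + 377 = 1832.
The stratified mean weights each stratum mean by its population share Nₕ/N.
Σ Nₕx̄ₕ = 556·7337.6 + 255·3270.0 + 274·17484.0 + 276·16518.9 + 94·13303.0 + 377·13709.5 = 4079705.6 + 833850 + 4790616 + 4559216.4 + 1250482 + 5168481.5 = 20682351.5.
Divide by N: 20682351.5 / 1832 = 11289.4932... → 11289.49.

11289.49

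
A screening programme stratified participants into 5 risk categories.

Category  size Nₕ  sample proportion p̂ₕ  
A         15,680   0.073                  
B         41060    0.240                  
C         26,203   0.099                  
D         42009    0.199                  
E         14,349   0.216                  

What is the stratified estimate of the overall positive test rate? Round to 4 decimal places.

N = 15680 + 41060 + 26203 + 42009 + 14349 = 139301.
Overall proportion = Σ (Nₕ/N)·p̂ₕ.
Σ Nₕp̂ₕ = 1144.64 + 9854.4 + 2594.097 + 8359.791 + 3099.384 = 25052.312.
25052.312 / 139301 = 0.179843... → 0.1798.

0.1798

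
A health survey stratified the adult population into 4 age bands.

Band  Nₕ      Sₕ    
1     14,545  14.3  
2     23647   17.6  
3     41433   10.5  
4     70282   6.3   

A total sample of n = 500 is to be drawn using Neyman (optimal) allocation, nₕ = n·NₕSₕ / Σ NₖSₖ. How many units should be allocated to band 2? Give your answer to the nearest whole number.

1: NₕSₕ = 14545·14.3 = 207993.5
2: NₕSₕ = 23647·17.6 = 416187.2
3: NₕSₕ = 41433·10.5 = 435046.5
4: NₕSₕ = 70282·6.3 = 442776.6
Σ NₕSₕ = 1502003.8.
n_2 = 500·416187.2/1502003.8 = 138.544... → 139.

139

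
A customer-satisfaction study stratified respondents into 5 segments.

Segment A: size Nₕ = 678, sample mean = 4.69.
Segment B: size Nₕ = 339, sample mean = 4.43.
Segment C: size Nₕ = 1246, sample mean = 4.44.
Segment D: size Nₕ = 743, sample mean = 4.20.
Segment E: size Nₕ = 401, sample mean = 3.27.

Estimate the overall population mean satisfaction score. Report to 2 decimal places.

4.30

N = 3407; weights Wₕ = Nₕ/N = (0.1990, 0.0995, 0.3657, 0.2181, 0.1177).
x̄_st = Σ Wₕ·x̄ₕ = 0.1990·4.69 + 0.0995·4.43 + 0.3657·4.44 + 0.2181·4.20 + 0.1177·3.27 ≈ 4.2987...
→ 4.30.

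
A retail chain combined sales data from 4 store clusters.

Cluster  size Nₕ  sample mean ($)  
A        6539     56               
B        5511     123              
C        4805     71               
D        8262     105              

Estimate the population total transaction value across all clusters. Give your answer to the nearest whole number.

2252702

A: 6539·56 = 366184
B: 5511·123 = 677853
C: 4805·71 = 341155
D: 8262·105 = 867510
τ̂ = Σ Nₕx̄ₕ = 2252702.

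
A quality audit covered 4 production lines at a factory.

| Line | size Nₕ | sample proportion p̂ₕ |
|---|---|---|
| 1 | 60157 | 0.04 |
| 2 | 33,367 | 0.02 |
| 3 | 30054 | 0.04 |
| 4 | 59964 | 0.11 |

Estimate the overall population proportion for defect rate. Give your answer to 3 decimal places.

0.059

Wₕ = Nₕ/N with N = 183542: 0.3278, 0.1818, 0.1637, 0.3267.
p̂_st = 0.3278·0.04 + 0.1818·0.02 + 0.1637·0.04 + 0.3267·0.11 ≈ 0.05923... → 0.059.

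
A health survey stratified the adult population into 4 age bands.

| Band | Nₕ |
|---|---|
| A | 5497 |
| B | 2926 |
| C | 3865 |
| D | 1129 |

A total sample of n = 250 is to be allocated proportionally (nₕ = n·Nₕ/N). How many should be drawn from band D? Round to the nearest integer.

Share of band D = 1129/13417 = 0.08415.
Allocate 250 × 0.08415 = 21.037... → 21.

21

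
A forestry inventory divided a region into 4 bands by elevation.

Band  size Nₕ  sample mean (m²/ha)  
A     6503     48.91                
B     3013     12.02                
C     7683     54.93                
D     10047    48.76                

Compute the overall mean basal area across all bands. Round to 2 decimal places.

N = 6503 + 3013 + 7683 + 10047 = 27246.
Overall mean = Σ (Nₕ/N)·x̄ₕ — weight by population share, not a simple average.
Σ Nₕx̄ₕ = 6503·48.91 + 3013·12.02 + 7683·54.93 + 10047·48.76 = 318061.73 + 36216.26 + 422027.19 + 489891.72 = 1266196.9.
Divide by N: 1266196.9 / 27246 = 46.4728... → 46.47.

46.47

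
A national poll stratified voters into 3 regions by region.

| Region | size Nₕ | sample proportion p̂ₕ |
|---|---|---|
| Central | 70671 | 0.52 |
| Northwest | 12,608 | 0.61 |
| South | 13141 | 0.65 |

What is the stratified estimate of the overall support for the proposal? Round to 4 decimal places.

N = 70671 + 12608 + 13141 = 96420.
Overall proportion = Σ (Nₕ/N)·p̂ₕ.
Σ Nₕp̂ₕ = 36748.92 + 7690.88 + 8541.65 = 52981.45.
52981.45 / 96420 = 0.549486... → 0.5495.

0.5495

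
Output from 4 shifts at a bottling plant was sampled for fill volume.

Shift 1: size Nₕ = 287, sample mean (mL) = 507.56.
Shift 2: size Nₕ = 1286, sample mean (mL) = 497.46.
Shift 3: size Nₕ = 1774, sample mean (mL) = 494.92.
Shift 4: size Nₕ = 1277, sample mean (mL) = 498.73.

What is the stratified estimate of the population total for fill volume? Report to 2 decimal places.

2300269.57

Population total = Σ Nₕ·x̄ₕ (each stratum's size times its mean).
287·507.56 + 1286·497.46 + 1774·494.92 + 1277·498.73 = 145669.72 + 639733.56 + 877988.08 + 636878.21 = 2300269.57.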